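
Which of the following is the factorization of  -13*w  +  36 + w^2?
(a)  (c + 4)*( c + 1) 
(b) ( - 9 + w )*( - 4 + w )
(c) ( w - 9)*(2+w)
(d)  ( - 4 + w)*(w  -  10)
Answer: b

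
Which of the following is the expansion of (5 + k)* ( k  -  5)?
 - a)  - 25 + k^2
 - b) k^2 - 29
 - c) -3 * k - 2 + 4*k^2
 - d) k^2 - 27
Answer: a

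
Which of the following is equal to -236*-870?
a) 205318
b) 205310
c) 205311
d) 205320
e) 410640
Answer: d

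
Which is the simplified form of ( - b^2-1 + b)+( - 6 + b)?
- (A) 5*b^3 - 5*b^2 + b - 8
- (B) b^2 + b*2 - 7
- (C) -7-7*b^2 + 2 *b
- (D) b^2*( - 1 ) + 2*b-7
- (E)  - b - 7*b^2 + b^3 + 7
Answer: D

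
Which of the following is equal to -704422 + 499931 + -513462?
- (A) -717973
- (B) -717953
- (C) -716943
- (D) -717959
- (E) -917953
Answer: B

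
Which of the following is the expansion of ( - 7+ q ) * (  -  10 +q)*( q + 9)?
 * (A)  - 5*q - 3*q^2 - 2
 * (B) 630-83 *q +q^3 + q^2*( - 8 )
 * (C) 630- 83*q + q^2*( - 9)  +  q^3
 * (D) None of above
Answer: B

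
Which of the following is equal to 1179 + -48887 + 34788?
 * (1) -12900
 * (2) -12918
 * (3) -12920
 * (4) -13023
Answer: 3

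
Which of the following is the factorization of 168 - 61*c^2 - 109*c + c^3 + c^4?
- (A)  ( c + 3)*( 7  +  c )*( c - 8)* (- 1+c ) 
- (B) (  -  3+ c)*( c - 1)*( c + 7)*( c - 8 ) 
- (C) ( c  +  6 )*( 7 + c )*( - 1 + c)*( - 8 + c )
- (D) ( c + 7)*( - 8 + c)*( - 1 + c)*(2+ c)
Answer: A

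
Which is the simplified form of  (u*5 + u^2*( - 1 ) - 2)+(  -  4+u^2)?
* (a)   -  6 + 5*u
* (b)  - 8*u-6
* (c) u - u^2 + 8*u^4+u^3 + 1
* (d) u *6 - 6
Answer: a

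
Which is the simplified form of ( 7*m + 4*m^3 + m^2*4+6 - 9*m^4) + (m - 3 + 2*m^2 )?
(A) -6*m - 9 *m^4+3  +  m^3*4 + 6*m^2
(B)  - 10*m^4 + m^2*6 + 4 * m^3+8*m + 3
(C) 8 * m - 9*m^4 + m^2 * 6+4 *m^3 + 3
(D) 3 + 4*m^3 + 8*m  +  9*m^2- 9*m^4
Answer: C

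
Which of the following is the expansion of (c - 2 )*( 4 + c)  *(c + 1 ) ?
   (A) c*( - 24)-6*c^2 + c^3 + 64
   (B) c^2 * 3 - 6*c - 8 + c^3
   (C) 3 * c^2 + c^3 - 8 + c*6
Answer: B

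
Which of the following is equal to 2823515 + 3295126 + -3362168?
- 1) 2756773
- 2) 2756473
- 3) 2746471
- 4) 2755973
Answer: 2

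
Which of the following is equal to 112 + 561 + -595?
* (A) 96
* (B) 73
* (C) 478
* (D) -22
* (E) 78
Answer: E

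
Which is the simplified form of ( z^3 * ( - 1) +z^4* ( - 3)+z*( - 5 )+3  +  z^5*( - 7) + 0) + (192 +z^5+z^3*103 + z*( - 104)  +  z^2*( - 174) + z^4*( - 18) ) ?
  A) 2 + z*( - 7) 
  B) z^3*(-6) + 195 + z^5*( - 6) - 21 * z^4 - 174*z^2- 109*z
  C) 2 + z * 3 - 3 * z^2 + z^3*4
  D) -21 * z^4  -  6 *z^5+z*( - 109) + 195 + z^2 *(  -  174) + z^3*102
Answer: D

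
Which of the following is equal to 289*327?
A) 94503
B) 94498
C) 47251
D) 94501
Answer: A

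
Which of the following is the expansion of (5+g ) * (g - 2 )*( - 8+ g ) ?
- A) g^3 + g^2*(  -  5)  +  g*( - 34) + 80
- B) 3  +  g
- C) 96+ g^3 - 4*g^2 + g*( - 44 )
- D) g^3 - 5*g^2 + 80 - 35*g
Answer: A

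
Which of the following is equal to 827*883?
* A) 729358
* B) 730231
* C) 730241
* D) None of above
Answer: C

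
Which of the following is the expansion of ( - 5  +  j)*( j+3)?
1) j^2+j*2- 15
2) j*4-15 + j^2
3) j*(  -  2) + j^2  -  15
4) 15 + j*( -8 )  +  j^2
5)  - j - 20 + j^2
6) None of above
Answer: 3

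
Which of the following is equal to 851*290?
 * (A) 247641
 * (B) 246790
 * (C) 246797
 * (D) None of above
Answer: B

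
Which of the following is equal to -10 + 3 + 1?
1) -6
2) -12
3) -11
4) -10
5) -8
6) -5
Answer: 1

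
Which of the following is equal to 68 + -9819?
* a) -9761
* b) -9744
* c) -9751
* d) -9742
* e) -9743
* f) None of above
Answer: c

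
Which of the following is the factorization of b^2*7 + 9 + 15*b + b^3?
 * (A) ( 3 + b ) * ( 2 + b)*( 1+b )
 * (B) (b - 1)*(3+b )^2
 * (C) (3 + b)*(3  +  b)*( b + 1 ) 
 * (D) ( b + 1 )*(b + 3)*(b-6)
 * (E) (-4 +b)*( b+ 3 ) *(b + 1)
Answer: C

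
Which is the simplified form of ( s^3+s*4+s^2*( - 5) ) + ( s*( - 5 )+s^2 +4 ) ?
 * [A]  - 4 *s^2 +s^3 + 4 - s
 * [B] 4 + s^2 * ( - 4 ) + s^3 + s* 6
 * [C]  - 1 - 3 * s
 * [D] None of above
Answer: A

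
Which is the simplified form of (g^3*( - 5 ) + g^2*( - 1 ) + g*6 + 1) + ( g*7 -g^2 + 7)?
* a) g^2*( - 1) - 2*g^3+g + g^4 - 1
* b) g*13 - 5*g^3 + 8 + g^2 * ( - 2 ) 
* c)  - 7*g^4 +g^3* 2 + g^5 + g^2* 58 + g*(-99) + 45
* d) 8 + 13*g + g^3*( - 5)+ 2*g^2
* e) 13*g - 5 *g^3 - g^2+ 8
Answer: b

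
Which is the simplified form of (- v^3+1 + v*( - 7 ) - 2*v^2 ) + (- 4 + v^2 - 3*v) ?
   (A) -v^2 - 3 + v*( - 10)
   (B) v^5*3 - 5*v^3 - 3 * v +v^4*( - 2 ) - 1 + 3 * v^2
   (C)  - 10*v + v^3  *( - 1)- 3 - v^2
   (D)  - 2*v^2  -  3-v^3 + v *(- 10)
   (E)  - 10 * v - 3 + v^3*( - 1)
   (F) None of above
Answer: C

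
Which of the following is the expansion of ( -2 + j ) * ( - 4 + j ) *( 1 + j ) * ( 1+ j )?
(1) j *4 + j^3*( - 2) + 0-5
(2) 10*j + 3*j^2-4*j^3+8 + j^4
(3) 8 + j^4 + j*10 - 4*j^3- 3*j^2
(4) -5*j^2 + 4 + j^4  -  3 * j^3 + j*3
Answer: 3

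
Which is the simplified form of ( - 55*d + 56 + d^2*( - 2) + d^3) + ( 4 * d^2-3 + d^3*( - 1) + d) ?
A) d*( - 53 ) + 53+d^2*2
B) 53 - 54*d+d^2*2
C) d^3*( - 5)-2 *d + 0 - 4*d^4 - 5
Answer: B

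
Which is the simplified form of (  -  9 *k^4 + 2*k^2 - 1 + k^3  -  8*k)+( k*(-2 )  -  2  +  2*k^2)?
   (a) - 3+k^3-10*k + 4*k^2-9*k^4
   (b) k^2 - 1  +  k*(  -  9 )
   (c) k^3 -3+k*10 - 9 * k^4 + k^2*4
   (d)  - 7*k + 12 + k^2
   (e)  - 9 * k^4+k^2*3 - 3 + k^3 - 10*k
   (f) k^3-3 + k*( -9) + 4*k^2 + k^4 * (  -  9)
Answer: a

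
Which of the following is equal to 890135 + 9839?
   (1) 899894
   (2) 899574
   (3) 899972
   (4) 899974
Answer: 4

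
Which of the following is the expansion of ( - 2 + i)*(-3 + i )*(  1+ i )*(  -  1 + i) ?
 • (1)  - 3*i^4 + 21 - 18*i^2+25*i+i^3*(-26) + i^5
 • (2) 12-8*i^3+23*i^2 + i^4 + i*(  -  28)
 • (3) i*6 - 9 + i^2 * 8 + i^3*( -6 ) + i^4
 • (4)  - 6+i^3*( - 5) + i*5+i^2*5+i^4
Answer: 4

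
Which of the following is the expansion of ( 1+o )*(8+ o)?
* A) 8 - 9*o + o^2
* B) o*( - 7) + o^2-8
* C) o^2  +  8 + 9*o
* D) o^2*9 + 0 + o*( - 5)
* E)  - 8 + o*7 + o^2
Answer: C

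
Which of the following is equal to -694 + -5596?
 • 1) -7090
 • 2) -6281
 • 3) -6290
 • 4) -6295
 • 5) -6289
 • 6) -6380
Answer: 3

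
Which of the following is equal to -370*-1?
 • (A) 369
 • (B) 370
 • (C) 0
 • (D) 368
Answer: B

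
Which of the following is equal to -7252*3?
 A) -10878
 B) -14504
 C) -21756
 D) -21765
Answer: C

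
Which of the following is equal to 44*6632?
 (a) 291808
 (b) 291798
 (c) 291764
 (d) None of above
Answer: a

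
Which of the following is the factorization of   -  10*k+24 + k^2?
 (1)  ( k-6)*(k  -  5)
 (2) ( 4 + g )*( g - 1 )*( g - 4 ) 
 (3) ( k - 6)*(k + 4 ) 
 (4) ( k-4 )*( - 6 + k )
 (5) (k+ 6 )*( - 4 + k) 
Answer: 4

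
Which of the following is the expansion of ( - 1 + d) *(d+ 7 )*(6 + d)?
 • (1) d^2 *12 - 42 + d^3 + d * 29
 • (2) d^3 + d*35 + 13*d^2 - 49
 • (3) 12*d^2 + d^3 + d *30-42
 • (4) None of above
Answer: 1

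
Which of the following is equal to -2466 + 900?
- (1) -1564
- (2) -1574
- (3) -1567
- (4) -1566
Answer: 4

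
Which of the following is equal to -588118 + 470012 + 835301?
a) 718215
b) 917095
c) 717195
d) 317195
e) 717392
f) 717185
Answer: c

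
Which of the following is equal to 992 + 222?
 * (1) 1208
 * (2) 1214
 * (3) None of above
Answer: 2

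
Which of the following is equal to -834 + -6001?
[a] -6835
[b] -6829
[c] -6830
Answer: a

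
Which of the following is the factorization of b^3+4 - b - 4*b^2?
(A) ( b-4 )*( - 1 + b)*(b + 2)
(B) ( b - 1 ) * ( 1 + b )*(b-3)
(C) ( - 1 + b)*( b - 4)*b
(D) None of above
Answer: D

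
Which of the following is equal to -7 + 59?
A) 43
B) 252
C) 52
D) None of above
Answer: C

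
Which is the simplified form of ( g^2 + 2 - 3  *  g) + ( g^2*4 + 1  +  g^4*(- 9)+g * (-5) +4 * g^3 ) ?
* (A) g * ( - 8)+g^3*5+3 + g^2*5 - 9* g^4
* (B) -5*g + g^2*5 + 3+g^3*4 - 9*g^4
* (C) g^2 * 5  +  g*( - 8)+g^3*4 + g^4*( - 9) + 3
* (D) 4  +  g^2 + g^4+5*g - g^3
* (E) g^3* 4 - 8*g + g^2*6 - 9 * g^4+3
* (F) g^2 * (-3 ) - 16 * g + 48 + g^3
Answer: C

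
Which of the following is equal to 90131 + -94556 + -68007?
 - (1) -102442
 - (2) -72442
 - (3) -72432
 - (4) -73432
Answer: 3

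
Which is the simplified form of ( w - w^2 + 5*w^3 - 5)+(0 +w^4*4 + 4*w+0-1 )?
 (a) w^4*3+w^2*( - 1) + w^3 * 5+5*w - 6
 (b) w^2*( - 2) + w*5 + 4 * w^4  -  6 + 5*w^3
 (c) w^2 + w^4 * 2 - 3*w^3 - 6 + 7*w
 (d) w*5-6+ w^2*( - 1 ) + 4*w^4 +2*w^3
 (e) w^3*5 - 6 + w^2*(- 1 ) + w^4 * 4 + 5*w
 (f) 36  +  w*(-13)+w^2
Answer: e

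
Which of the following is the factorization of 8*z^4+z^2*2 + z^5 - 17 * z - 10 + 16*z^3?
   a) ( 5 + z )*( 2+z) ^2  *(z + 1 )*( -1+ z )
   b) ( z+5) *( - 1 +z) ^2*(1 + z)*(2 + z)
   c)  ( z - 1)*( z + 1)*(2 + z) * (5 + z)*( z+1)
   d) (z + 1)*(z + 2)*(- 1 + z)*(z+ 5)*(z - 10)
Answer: c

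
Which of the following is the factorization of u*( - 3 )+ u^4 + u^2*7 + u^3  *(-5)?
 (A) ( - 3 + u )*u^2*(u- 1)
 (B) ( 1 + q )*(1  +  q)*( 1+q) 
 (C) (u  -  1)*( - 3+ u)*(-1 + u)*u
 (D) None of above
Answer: C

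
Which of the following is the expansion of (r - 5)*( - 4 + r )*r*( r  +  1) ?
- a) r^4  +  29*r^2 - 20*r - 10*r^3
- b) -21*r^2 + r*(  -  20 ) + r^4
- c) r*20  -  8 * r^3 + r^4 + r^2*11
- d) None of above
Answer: c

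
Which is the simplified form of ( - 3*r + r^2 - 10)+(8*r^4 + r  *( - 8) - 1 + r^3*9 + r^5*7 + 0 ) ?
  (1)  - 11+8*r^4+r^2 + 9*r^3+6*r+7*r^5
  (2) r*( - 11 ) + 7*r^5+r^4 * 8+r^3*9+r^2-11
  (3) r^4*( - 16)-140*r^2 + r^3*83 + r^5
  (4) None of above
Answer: 2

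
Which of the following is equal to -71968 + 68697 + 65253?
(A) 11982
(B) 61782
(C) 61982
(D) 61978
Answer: C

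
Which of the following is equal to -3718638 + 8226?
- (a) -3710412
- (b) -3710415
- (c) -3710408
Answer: a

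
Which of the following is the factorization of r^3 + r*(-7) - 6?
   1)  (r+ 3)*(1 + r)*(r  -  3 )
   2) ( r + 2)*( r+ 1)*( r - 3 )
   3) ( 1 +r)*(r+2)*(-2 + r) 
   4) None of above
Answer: 2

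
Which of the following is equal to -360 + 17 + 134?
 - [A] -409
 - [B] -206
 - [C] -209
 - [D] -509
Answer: C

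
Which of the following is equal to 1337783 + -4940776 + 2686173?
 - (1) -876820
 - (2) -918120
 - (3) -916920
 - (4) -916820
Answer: 4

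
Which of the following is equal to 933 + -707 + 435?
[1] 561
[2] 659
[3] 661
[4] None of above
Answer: 3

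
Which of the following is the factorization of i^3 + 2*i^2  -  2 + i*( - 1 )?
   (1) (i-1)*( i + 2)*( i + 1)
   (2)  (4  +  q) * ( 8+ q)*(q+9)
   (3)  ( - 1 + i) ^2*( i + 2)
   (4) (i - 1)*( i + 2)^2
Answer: 1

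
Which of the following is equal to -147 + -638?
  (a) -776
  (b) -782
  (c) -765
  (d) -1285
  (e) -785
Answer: e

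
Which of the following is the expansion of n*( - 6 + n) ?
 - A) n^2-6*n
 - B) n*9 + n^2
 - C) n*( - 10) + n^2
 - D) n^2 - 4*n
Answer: A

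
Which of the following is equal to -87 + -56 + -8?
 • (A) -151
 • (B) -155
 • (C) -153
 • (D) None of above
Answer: A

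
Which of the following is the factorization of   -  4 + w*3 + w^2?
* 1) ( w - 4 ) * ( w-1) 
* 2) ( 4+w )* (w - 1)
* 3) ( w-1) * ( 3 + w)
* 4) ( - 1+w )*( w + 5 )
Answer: 2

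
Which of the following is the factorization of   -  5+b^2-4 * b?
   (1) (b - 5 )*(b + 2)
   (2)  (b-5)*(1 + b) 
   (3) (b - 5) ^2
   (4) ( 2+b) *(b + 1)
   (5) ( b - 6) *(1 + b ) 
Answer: 2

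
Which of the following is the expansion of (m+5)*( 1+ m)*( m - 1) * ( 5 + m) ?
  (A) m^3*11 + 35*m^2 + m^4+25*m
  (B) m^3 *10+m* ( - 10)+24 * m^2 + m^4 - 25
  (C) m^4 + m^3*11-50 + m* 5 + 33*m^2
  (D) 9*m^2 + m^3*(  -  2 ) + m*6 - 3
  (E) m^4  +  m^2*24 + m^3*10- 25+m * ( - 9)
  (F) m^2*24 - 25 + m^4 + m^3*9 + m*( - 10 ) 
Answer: B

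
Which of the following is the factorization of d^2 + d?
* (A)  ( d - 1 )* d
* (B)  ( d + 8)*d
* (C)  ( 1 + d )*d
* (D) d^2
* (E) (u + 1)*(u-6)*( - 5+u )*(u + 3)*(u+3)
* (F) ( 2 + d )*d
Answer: C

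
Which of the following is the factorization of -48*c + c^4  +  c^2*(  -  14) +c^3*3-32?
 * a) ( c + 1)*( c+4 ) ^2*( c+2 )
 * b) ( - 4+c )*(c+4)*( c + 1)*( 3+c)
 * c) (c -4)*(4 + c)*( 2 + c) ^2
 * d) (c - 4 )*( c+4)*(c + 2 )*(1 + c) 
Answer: d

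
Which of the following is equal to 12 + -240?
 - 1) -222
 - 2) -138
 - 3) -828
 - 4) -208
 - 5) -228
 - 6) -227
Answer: 5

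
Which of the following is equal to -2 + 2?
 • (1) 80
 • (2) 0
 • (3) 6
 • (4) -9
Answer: 2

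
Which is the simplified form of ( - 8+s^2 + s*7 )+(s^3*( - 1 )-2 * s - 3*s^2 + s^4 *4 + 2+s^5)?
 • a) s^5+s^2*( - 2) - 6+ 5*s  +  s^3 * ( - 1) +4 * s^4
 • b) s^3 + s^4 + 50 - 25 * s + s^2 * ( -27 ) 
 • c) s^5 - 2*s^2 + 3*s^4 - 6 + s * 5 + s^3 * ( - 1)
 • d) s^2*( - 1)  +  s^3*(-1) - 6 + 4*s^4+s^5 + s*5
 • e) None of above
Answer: a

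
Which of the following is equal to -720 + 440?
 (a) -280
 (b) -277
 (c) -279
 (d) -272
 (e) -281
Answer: a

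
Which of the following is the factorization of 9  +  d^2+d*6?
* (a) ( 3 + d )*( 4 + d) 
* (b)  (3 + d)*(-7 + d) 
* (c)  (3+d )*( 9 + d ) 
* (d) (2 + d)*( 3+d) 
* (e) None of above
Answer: e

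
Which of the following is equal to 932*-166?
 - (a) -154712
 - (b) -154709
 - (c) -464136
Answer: a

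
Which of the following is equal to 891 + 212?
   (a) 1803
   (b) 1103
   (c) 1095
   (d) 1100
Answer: b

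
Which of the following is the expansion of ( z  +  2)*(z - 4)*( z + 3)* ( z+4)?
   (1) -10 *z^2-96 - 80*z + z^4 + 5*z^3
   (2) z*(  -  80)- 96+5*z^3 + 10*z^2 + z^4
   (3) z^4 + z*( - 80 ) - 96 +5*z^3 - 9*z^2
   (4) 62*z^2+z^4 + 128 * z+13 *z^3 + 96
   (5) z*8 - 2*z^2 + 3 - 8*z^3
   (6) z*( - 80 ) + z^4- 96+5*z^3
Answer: 1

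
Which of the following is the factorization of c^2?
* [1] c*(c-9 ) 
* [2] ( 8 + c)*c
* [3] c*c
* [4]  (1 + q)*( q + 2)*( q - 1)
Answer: 3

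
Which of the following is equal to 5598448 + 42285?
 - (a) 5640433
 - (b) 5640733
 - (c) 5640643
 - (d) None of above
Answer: b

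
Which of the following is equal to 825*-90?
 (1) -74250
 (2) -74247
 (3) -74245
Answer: 1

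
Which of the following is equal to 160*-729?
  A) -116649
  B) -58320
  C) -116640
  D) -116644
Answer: C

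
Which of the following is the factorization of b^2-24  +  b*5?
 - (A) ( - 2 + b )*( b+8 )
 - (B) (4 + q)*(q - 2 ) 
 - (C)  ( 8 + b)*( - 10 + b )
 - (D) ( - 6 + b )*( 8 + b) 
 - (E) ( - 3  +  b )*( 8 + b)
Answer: E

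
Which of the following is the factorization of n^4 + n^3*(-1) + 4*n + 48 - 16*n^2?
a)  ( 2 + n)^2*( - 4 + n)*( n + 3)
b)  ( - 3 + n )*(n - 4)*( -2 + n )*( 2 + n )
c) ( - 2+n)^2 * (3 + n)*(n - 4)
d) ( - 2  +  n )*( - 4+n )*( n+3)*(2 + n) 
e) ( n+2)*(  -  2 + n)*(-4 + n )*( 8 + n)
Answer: d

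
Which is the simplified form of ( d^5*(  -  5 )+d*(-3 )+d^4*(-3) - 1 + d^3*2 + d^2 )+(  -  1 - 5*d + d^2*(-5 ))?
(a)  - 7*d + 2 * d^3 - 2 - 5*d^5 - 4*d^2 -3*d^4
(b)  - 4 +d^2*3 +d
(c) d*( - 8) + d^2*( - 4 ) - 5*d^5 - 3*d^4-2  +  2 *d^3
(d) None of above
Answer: c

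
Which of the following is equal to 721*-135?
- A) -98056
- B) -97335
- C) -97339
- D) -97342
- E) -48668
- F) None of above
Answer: B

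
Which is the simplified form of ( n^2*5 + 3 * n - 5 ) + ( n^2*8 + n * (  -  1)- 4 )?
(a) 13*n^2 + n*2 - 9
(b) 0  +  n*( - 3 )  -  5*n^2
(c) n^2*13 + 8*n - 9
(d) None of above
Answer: a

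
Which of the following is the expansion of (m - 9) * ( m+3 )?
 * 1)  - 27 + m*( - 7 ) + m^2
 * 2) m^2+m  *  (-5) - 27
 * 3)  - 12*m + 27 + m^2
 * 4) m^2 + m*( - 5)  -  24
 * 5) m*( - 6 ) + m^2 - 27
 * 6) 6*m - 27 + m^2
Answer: 5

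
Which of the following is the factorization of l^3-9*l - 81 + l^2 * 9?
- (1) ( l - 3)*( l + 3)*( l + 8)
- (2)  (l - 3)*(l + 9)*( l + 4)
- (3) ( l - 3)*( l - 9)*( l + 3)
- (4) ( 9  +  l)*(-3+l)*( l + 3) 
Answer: 4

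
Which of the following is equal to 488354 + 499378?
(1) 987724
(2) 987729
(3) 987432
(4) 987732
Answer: 4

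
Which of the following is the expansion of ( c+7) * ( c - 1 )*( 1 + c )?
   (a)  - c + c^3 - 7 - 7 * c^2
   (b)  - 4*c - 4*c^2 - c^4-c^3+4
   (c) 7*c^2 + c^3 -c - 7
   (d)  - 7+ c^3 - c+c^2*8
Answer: c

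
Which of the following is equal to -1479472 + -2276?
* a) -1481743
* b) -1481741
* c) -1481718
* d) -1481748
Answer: d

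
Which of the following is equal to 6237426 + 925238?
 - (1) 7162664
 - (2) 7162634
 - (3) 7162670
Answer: 1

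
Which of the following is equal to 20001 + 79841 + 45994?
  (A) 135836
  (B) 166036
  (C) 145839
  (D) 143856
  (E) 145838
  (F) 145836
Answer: F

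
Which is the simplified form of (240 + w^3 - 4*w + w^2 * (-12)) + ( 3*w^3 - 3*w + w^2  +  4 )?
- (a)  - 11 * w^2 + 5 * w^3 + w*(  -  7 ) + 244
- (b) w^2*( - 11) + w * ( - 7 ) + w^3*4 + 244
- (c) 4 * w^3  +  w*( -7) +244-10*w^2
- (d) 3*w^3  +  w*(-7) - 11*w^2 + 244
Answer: b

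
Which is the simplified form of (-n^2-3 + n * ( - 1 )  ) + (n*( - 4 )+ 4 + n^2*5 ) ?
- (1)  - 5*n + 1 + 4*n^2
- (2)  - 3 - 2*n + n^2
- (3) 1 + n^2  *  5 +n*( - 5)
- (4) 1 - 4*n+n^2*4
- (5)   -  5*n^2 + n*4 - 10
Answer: 1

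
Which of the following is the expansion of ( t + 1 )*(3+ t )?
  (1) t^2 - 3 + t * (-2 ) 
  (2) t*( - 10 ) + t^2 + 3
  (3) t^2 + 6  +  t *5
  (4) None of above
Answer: 4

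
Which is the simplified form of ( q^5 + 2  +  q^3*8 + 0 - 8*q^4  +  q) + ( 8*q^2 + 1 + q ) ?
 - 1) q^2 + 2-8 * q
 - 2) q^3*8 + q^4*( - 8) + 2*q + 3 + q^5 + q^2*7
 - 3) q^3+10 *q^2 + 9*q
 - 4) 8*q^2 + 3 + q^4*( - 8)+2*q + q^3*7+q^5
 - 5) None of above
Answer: 5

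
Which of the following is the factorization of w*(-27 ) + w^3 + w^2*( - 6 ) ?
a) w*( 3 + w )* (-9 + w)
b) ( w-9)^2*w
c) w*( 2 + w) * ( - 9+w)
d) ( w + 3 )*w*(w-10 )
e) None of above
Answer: a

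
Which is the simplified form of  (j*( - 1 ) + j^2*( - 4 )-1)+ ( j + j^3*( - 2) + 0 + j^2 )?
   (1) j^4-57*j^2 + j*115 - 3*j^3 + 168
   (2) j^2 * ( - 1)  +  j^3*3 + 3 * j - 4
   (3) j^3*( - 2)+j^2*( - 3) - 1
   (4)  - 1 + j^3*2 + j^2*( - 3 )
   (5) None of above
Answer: 3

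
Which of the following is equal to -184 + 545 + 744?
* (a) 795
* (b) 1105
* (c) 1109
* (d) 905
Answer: b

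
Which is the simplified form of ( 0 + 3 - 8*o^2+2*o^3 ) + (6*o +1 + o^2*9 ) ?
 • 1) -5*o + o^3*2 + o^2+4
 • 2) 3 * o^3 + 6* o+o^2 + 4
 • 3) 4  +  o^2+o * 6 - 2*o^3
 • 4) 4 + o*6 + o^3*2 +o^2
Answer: 4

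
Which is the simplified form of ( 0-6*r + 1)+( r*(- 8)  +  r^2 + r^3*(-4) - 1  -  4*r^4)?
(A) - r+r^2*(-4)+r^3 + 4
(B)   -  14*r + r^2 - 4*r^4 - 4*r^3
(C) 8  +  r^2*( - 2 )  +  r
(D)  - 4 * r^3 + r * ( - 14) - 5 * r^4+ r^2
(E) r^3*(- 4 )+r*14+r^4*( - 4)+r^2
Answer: B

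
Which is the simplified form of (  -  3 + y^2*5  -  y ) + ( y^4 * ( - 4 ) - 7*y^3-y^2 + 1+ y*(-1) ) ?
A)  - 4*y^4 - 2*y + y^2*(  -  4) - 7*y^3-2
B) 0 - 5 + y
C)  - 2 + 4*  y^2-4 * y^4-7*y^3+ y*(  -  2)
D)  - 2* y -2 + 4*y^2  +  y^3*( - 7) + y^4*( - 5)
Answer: C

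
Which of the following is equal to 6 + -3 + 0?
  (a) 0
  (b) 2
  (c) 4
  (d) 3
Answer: d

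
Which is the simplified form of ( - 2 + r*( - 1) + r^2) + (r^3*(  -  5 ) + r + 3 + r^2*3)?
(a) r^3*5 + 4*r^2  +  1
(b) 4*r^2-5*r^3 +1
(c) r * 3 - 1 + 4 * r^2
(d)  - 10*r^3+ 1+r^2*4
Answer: b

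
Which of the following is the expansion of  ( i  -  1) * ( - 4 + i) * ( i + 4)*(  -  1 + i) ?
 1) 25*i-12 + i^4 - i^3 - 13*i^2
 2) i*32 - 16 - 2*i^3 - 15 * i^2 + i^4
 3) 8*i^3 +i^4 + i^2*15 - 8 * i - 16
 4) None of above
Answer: 2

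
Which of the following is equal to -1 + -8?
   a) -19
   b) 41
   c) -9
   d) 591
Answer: c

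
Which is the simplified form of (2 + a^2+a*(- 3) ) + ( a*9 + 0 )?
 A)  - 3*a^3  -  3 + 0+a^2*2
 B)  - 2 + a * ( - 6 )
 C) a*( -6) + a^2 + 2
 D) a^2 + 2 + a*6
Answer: D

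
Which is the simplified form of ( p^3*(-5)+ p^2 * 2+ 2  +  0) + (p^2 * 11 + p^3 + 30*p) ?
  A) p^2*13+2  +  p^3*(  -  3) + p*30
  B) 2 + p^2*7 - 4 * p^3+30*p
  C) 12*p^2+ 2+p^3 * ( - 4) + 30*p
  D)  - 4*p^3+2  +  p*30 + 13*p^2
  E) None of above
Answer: D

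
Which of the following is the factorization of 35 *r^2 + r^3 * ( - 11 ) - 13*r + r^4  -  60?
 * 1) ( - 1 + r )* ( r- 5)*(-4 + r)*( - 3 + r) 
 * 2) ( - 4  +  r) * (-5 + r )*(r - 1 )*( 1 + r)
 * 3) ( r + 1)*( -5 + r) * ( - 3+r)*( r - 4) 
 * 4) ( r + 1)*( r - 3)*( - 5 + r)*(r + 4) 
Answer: 3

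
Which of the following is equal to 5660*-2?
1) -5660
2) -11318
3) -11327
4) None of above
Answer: 4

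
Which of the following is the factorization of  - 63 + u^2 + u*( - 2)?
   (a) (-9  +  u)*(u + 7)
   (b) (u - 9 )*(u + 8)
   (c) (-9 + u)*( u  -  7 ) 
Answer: a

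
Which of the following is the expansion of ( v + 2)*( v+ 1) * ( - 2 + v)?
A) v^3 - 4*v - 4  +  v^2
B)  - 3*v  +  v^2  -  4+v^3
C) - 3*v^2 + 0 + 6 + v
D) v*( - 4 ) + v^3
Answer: A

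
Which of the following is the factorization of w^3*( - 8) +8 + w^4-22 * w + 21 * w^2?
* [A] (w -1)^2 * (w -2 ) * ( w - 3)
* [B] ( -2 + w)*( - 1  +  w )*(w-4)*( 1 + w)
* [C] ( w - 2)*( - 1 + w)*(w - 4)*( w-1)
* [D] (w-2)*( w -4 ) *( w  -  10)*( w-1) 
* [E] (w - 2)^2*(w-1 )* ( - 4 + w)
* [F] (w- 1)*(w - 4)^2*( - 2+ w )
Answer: C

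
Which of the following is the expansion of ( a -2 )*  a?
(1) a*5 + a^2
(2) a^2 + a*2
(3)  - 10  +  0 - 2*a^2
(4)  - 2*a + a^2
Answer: 4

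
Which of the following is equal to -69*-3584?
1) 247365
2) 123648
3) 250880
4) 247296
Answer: 4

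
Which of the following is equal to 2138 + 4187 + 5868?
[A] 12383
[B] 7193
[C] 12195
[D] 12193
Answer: D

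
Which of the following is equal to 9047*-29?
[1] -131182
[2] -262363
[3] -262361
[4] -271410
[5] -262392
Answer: 2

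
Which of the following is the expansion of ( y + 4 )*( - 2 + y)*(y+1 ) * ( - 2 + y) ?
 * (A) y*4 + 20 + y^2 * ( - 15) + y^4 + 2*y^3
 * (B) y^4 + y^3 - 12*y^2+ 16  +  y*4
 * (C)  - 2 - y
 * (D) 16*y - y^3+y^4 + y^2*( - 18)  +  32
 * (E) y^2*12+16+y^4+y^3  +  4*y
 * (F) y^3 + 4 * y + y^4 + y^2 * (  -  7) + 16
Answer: B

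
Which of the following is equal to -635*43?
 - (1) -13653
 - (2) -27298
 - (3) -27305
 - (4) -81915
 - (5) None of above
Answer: 3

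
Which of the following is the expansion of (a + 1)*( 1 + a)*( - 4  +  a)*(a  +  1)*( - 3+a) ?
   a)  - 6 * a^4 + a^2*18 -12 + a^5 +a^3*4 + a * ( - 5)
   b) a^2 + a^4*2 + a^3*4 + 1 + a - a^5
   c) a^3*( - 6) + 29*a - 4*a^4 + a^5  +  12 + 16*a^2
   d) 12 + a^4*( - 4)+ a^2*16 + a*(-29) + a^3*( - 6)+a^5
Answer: c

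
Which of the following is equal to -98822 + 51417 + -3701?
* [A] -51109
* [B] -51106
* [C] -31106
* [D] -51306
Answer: B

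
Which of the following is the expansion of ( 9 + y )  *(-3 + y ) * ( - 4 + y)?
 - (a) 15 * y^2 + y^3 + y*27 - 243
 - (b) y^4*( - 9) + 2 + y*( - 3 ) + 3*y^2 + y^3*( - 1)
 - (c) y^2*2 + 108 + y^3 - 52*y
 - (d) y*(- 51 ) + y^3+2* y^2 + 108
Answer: d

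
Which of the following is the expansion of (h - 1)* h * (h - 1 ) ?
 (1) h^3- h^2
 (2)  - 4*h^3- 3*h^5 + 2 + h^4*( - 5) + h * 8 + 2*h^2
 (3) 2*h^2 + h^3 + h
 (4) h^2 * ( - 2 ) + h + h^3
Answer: 4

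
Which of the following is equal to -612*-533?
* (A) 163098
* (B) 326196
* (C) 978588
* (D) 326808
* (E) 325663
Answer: B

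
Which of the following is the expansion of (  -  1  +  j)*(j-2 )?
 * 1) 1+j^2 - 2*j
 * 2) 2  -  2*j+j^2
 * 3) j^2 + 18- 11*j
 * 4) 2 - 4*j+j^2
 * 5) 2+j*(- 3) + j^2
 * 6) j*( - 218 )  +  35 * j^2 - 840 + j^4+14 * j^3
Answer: 5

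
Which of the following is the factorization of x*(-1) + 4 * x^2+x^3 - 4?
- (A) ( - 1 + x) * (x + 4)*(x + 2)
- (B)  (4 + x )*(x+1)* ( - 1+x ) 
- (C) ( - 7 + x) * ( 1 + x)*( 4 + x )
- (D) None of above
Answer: B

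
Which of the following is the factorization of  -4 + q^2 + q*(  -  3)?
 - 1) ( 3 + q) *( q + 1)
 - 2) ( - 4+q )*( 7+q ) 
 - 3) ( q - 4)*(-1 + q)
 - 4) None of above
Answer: 4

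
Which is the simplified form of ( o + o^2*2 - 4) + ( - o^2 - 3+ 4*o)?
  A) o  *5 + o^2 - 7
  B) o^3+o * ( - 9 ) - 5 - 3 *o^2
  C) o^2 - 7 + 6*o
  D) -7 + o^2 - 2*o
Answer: A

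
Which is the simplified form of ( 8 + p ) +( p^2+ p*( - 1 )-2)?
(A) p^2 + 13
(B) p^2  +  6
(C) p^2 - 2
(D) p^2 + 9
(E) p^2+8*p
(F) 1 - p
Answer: B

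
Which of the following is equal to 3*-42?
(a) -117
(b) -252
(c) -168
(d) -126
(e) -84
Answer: d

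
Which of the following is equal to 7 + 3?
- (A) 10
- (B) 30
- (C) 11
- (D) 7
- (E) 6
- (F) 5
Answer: A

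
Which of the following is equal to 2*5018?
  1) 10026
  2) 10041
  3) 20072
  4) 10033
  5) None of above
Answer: 5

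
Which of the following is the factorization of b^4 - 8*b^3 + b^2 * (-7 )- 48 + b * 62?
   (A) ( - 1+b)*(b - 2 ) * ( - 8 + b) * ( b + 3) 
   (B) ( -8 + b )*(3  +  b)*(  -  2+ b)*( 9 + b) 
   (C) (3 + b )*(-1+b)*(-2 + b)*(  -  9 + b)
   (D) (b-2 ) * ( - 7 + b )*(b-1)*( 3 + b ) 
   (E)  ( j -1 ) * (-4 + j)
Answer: A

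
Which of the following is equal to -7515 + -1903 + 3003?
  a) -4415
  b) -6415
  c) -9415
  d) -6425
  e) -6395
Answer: b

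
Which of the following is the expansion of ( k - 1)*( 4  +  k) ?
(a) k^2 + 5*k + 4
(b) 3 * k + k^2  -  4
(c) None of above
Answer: b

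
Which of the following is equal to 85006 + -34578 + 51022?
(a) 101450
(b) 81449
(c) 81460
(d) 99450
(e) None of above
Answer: a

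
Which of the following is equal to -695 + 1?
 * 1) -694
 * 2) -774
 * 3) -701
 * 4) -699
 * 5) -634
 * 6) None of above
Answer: 1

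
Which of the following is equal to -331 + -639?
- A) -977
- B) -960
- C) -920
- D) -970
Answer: D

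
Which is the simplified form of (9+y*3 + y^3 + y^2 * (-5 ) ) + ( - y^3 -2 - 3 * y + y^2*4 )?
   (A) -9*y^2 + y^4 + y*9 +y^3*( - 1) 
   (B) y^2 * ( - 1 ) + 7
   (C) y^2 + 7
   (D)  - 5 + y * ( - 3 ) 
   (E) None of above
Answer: B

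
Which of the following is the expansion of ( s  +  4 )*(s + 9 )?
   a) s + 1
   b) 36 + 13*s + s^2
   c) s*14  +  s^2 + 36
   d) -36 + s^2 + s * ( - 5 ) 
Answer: b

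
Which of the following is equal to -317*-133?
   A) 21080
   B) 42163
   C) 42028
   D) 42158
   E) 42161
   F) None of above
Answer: E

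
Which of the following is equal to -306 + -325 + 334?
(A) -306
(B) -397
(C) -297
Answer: C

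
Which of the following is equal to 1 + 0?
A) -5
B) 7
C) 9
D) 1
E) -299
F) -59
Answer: D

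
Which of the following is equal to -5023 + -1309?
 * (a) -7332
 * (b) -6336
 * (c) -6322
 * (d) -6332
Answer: d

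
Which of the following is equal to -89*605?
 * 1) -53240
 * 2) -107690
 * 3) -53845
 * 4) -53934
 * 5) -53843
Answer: 3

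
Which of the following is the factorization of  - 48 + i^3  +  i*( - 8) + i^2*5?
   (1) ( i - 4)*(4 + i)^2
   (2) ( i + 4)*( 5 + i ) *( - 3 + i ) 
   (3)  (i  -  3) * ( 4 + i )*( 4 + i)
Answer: 3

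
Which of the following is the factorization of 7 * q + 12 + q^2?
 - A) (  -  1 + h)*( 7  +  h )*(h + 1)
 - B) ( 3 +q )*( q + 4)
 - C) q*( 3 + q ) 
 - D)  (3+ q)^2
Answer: B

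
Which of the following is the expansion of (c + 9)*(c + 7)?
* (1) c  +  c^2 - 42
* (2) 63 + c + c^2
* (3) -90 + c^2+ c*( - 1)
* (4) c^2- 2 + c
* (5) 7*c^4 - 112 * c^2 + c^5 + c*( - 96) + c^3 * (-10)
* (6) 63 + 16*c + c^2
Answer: 6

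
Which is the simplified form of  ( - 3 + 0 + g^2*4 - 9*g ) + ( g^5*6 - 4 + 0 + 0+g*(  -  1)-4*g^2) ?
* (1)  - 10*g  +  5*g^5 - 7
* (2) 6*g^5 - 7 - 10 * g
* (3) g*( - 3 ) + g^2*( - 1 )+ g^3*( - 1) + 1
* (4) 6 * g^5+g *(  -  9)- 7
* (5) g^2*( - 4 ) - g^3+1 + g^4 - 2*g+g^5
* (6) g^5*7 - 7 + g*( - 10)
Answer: 2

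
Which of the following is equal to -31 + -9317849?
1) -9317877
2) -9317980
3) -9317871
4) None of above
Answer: 4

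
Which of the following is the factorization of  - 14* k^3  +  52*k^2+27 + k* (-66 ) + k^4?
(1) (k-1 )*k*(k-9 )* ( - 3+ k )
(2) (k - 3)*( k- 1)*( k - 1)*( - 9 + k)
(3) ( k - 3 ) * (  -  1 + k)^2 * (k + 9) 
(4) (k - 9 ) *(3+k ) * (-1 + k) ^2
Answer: 2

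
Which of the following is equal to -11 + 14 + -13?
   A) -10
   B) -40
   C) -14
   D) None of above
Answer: A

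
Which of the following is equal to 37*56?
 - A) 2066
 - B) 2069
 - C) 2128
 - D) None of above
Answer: D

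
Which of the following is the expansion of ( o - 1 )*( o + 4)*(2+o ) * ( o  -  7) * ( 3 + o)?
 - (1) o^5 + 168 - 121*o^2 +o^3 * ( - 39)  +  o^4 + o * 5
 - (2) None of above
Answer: 2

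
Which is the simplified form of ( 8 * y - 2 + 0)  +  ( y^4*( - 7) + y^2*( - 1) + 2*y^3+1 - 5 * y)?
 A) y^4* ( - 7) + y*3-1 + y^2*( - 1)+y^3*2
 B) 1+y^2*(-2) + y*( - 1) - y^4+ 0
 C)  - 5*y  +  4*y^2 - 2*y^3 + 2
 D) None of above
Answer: A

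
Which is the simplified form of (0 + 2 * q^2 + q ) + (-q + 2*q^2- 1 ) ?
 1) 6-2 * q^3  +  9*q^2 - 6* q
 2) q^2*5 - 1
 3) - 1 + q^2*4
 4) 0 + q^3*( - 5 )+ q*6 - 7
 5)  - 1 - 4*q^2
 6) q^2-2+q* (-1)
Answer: 3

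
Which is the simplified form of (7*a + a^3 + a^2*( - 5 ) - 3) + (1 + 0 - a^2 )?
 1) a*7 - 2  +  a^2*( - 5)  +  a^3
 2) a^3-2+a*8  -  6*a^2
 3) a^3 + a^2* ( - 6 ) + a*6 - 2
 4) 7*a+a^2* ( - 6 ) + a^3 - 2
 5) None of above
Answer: 4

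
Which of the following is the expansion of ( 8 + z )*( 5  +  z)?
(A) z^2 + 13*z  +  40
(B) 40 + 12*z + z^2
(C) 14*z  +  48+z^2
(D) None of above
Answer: A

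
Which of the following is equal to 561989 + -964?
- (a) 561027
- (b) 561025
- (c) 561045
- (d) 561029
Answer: b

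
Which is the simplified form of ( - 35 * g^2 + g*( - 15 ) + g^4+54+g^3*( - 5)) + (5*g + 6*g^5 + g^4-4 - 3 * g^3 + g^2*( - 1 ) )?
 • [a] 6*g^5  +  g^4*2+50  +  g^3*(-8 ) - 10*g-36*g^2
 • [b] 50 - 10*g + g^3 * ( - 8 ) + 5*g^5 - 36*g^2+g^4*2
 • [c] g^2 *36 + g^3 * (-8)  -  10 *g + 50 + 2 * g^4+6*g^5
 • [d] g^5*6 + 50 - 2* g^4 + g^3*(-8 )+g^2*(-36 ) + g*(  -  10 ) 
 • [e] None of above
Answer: a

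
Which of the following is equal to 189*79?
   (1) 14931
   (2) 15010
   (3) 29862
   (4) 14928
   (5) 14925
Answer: 1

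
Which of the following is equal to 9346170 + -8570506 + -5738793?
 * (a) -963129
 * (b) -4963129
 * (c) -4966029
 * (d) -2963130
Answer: b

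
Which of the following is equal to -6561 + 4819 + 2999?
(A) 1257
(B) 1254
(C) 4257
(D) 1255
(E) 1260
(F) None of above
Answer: A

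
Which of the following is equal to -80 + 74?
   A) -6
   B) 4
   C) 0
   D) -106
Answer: A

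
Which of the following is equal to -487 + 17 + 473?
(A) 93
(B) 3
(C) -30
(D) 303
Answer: B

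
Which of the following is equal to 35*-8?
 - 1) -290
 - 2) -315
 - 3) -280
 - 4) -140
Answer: 3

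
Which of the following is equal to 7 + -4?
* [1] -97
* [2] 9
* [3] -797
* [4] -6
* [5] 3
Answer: 5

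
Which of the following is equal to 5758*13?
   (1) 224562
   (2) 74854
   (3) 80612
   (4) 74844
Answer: 2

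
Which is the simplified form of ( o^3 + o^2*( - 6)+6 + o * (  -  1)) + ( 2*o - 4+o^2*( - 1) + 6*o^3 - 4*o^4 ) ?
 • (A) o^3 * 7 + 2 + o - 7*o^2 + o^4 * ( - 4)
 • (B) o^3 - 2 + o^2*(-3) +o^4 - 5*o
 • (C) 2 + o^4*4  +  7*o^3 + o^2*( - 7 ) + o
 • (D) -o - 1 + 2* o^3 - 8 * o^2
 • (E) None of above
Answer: A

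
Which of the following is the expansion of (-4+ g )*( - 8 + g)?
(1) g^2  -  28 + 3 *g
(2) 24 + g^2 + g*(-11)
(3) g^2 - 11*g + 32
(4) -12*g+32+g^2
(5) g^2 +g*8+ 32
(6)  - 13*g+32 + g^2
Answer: 4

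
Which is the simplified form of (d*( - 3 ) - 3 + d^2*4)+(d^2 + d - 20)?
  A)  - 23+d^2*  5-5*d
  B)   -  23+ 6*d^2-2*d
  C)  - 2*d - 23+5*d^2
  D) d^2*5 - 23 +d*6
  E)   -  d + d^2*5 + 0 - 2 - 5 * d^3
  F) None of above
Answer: C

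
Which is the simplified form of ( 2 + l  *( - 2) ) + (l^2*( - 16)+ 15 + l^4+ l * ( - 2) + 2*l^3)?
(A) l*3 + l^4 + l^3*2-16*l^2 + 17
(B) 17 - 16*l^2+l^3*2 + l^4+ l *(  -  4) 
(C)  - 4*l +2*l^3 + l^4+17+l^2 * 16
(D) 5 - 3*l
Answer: B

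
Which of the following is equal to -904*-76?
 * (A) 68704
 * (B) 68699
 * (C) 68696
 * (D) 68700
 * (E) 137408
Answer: A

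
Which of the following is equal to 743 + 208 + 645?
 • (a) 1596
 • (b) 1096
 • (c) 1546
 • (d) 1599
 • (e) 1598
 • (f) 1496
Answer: a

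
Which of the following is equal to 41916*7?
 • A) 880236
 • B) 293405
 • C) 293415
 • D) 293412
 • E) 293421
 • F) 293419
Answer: D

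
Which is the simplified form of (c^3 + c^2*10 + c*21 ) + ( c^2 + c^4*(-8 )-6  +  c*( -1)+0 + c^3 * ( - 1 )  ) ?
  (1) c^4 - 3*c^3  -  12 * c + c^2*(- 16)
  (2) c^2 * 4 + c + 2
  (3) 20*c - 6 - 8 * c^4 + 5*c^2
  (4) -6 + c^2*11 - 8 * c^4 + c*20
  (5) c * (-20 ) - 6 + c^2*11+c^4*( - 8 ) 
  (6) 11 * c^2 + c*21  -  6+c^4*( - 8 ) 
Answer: 4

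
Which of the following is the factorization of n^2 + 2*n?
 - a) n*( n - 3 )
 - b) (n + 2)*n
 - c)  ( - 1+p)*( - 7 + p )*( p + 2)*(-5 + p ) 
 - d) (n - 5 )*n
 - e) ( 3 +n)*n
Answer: b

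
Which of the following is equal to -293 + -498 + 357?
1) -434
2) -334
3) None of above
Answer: 1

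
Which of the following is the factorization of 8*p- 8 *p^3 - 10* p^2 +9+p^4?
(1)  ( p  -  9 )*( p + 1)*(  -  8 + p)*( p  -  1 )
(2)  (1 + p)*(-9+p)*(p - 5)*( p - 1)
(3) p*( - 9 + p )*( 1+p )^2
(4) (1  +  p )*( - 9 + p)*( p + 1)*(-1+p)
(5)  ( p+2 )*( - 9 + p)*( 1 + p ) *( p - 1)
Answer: 4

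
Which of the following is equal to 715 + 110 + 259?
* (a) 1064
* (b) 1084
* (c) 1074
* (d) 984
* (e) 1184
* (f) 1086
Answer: b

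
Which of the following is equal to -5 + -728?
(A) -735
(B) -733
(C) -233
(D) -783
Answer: B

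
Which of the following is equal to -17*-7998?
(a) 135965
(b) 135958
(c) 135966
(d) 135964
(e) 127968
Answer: c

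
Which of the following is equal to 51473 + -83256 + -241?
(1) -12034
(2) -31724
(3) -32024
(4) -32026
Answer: 3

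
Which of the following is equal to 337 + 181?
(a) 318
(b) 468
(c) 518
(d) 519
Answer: c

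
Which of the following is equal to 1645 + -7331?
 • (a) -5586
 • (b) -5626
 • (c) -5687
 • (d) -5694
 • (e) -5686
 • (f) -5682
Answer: e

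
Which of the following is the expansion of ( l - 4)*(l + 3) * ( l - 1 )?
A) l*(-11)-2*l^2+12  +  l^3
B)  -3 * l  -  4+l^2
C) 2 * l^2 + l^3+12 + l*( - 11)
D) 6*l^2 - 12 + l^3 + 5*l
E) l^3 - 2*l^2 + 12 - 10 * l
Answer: A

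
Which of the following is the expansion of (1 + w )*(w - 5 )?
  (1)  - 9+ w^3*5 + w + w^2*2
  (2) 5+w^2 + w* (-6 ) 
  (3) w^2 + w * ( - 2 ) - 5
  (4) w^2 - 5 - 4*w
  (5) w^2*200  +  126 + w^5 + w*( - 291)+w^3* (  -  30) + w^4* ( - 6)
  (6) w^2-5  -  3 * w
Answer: 4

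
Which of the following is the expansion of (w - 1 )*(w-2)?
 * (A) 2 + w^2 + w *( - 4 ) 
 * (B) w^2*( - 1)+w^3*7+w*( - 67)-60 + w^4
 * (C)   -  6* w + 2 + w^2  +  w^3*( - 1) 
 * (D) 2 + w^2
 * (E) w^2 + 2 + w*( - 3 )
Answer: E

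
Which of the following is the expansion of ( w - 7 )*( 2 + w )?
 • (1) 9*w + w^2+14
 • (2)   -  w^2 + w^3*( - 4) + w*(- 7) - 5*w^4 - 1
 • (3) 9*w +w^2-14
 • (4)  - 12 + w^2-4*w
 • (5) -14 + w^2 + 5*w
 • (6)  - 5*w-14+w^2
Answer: 6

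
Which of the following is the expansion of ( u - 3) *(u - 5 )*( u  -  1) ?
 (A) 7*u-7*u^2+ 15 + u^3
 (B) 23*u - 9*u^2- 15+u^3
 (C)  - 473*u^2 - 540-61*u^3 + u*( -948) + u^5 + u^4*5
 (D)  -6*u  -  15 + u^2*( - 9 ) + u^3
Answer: B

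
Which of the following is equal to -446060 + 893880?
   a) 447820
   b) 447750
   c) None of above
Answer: a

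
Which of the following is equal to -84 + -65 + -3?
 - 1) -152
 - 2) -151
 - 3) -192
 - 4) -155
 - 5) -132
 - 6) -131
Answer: 1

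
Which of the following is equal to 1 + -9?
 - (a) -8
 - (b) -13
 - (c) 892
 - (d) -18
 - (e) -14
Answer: a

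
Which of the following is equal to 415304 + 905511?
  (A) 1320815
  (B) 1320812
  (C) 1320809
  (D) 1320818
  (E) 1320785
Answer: A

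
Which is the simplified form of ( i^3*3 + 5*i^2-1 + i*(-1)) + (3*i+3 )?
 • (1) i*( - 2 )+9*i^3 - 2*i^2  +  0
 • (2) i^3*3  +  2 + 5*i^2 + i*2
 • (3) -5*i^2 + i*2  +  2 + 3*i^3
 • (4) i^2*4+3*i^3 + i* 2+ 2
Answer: 2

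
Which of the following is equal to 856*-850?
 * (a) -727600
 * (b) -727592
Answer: a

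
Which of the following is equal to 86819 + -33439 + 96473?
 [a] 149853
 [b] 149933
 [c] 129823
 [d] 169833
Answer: a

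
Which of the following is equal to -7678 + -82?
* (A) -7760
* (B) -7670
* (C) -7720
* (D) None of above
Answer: A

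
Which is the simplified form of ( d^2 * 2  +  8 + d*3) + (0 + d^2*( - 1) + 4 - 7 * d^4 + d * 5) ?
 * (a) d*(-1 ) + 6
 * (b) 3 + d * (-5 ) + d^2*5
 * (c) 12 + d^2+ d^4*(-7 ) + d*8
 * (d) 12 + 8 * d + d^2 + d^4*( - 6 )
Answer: c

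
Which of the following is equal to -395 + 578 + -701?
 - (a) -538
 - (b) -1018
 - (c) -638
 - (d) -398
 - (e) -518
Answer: e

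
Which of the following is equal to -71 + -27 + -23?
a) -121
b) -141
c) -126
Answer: a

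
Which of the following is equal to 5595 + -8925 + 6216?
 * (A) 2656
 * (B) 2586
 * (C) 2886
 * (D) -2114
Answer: C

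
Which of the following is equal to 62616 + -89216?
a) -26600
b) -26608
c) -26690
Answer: a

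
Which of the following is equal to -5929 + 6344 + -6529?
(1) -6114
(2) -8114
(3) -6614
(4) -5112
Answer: 1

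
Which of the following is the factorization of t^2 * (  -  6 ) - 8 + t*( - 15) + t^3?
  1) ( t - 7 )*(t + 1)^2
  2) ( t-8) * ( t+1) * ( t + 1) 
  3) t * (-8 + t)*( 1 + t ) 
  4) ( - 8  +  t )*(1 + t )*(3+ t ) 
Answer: 2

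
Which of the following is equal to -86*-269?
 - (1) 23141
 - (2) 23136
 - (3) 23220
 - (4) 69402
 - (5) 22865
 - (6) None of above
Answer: 6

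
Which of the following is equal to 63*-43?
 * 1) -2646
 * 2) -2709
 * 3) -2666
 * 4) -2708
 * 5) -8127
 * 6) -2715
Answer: 2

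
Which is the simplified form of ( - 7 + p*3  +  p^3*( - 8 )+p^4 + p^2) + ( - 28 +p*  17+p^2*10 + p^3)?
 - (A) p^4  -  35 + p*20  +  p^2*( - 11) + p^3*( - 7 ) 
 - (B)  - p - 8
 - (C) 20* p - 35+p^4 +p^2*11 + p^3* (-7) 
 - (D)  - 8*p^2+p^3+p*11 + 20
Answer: C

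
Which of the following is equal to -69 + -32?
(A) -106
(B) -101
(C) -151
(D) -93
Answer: B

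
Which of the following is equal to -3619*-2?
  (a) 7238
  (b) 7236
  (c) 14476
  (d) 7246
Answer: a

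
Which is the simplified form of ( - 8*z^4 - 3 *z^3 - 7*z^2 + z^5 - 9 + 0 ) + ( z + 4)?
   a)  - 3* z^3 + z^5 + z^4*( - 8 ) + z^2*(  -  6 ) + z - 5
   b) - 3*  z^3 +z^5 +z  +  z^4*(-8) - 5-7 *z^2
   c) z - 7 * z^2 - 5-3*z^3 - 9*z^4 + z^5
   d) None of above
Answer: b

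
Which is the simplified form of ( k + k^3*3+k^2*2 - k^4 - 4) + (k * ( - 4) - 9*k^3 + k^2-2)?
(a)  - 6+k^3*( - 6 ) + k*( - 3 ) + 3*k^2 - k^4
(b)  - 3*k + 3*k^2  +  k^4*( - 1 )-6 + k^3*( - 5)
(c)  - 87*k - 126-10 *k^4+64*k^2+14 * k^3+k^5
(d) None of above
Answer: a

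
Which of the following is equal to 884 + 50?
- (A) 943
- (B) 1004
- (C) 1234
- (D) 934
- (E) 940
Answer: D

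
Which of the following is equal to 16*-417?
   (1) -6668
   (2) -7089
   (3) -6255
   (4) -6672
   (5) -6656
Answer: 4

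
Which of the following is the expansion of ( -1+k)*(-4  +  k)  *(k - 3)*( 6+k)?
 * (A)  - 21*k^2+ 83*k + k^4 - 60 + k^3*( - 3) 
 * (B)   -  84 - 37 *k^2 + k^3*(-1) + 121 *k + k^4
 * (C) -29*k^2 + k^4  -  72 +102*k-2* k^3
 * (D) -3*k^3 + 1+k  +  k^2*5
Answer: C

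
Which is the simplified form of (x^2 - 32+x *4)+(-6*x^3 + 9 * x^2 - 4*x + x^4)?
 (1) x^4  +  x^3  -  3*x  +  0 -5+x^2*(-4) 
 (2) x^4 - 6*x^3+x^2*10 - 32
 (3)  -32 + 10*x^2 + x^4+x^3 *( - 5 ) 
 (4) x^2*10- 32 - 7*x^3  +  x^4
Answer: 2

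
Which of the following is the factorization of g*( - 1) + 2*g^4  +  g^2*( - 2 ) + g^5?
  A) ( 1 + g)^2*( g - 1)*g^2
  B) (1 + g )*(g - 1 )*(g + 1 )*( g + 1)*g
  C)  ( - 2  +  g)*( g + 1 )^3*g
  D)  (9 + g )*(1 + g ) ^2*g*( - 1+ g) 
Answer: B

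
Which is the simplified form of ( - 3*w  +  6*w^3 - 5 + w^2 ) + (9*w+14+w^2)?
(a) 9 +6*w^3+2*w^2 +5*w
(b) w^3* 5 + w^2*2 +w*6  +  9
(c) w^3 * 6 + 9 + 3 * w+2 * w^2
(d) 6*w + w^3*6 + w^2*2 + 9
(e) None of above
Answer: d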